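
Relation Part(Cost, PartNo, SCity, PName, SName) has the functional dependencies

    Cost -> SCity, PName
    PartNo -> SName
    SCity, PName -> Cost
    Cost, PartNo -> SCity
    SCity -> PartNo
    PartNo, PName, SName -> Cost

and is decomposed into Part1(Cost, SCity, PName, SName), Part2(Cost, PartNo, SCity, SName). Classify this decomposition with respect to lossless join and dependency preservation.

lossless but not dependency-preserving

Lossless test: (Cost, SCity, SName)⁺ = {Cost, PartNo, SCity, PName, SName}, which contains all of one fragment — lossless.
Dependency preservation: the restricted closure of {PartNo, PName, SName} across the fragments never reaches {Cost}, so PartNo, PName, SName → Cost cannot be enforced without a join — not preserved.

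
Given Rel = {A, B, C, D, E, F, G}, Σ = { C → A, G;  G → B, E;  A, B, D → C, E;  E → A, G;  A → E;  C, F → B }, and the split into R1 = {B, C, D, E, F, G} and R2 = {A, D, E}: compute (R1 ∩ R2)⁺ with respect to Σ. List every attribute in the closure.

R1 ∩ R2 = {D, E}.
E → A, G applies, adding A, G
G → B, E applies, adding B
A, B, D → C, E applies, adding C
Closure: {A, B, C, D, E, G}.

A, B, C, D, E, G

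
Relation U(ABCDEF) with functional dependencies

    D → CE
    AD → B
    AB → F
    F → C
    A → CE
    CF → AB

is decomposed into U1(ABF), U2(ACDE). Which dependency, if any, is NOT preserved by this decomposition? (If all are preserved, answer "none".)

AD → B

Check AD → B: no single fragment contains all of {ABD}, and the restricted closure of {AD} across the fragments never reaches {B}.
D → CE is preserved.
AB → F is preserved.
F → C is preserved.
A → CE is preserved.
CF → AB is preserved.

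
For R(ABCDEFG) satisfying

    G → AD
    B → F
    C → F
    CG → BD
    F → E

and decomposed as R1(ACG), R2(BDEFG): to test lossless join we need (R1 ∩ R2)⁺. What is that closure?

R1 ∩ R2 = {G}.
G → AD applies, adding AD
Closure: {ADG}.

ADG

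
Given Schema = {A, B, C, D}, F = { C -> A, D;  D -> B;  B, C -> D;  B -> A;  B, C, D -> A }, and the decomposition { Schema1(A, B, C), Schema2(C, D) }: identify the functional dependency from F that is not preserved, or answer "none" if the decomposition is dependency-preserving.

D -> B

Check D → B: no single fragment contains all of {B, D}, and the restricted closure of {D} across the fragments never reaches {B}.
C → A, D is preserved.
B, C → D is preserved.
B → A is preserved.
B, C, D → A is preserved.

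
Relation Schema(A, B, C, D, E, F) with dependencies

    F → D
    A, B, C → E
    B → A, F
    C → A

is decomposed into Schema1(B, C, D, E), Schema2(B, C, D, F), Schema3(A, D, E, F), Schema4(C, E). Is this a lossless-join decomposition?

Chase test. Columns are A, B, C, D, E, F; row i has aⱼ where attribute j ∈ Schemai, else bᵢⱼ.
Initial tableau (one row per fragment):
  row 1: b11 a2 a3 a4 a5 b16
  row 2: b21 a2 a3 a4 b25 a6
  row 3: a1 b32 b33 a4 a5 a6
  row 4: b41 b42 a3 b44 a5 b46
Rows 1 and 2 agree on B; apply B→A, F and equate their A, F entries.
Rows 1 and 4 agree on C; apply C→A and equate their A entries.
Rows 1 and 2 agree on A, B, C; apply A, B, C→E and equate their E entries.
No row becomes fully distinguished — the join is lossy.

No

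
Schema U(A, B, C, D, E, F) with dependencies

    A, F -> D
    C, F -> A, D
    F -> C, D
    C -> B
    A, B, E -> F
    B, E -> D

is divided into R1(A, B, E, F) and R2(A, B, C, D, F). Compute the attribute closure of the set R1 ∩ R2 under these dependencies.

R1 ∩ R2 = {A, B, F}.
A, F → D applies, adding D
F → C, D applies, adding C
Closure: {A, B, C, D, F}.

A, B, C, D, F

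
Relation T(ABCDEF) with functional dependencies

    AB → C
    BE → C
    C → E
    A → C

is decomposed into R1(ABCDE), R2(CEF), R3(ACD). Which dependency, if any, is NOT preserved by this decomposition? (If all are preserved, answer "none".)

AB → C lies within R1.
BE → C lies within R1.
C → E lies within R1.
A → C lies within R1.
Every dependency is enforceable on the fragments, so the decomposition is dependency-preserving.

none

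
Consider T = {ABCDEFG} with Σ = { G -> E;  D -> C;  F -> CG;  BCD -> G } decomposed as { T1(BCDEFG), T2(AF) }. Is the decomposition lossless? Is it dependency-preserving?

Lossless test: (F)⁺ = {CEFG}, which is a superkey of neither fragment — lossy.
Dependency preservation: every FD's attributes lie within a single fragment, so each can be enforced locally — preserved.

lossy but dependency-preserving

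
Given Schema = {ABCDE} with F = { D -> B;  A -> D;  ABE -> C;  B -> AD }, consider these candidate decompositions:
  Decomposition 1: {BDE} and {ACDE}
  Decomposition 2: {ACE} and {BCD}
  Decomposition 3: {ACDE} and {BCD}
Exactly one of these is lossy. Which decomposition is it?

Decomposition 1: common = {DE}, closure = {ABCDE} → lossless.
Decomposition 2: common = {C}, closure = {C} → lossy.
Decomposition 3: common = {CD}, closure = {ABCD} → lossless.

Decomposition 2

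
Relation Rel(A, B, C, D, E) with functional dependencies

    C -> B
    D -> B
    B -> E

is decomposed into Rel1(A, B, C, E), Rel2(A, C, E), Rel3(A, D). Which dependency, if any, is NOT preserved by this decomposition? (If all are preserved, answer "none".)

Check D → B: no single fragment contains all of {B, D}, and the restricted closure of {D} across the fragments never reaches {B}.
C → B is preserved.
B → E is preserved.

D -> B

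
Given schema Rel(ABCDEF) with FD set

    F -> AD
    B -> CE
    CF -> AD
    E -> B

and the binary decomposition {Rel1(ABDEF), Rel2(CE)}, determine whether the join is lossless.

Common attributes: Rel1 ∩ Rel2 = {E}.
Closure of {E}: E → B applies, adding B; B → CE applies, adding C. So (E)⁺ = {BCE}.
This closure contains every attribute of Rel2, so Rel1 ∩ Rel2 → Rel2. The join is lossless.

Yes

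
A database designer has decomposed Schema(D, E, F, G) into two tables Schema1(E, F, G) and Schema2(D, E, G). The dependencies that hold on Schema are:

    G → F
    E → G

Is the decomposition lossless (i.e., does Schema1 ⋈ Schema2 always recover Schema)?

Yes

Common attributes: Schema1 ∩ Schema2 = {E, G}.
Closure of {E, G}: G → F applies, adding F. So (E, G)⁺ = {E, F, G}.
This closure contains every attribute of Schema1, so Schema1 ∩ Schema2 → Schema1. The join is lossless.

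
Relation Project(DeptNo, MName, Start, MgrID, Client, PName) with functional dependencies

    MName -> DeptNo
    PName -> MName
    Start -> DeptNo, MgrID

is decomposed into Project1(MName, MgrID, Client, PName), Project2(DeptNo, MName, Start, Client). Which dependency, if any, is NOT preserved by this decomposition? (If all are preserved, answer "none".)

Check Start → DeptNo, MgrID: no single fragment contains all of {DeptNo, Start, MgrID}, and the restricted closure of {Start} across the fragments never reaches {DeptNo, MgrID}.
MName → DeptNo is preserved.
PName → MName is preserved.

Start -> DeptNo, MgrID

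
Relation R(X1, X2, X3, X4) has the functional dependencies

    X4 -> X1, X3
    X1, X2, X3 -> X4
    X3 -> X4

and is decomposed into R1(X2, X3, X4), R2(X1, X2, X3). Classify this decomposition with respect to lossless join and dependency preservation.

Lossless test: (X2, X3)⁺ = {X1, X2, X3, X4}, which contains all of one fragment — lossless.
Dependency preservation: X4 → X1, X3; X1, X2, X3 → X4 are not contained in any single fragment, but the restricted closure of each left-hand side across the fragments still reaches the right-hand side; the remaining FDs each lie inside some fragment. All dependencies are preserved.

lossless and dependency-preserving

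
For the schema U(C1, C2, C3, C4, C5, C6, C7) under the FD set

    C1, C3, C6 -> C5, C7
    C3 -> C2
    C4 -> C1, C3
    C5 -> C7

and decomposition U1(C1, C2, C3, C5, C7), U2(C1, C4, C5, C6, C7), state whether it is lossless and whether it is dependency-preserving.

Lossless test: (C1, C5, C7)⁺ = {C1, C5, C7}, which is a superkey of neither fragment — lossy.
Dependency preservation: the restricted closure of {C1, C3, C6} across the fragments never reaches {C5, C7}, so C1, C3, C6 → C5, C7 cannot be enforced without a join — not preserved.

lossy and not dependency-preserving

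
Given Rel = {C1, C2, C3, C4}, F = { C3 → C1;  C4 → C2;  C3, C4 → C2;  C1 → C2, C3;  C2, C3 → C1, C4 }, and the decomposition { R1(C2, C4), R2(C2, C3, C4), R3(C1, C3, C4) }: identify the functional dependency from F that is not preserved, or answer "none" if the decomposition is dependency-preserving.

none

C3 → C1 lies within R3.
C4 → C2 lies within R1.
C3, C4 → C2 lies within R2.
C1 → C2, C3: restricted closure across fragments reaches C2, C3.
C2, C3 → C1, C4: restricted closure across fragments reaches C1, C4.
Every dependency is enforceable on the fragments, so the decomposition is dependency-preserving.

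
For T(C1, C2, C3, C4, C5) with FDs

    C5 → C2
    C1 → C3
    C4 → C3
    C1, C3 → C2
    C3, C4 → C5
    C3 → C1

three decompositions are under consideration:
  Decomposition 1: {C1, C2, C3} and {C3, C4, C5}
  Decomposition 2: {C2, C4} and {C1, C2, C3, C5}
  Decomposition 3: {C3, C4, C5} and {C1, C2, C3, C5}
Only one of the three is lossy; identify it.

Decomposition 2

Decomposition 1: common = {C3}, closure = {C1, C2, C3} → lossless.
Decomposition 2: common = {C2}, closure = {C2} → lossy.
Decomposition 3: common = {C3, C5}, closure = {C1, C2, C3, C5} → lossless.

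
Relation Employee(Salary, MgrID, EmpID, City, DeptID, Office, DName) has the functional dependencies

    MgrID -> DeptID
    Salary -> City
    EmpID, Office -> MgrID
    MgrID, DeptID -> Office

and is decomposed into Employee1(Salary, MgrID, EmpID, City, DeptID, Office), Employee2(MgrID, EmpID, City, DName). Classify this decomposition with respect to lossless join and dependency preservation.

Lossless test: (MgrID, EmpID, City)⁺ = {MgrID, EmpID, City, DeptID, Office}, which is a superkey of neither fragment — lossy.
Dependency preservation: every FD's attributes lie within a single fragment, so each can be enforced locally — preserved.

lossy but dependency-preserving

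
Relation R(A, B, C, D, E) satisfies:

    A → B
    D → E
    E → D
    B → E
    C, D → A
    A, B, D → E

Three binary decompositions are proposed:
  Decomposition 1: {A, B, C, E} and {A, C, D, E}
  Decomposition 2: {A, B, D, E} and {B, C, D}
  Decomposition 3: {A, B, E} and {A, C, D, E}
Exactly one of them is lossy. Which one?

Decomposition 2

Decomposition 1: common = {A, C, E}, closure = {A, B, C, D, E} → lossless.
Decomposition 2: common = {B, D}, closure = {B, D, E} → lossy.
Decomposition 3: common = {A, E}, closure = {A, B, D, E} → lossless.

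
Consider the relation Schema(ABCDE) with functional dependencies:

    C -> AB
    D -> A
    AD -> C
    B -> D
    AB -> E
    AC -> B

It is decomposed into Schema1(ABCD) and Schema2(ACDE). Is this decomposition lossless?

Yes

Common attributes: Schema1 ∩ Schema2 = {ACD}.
Closure of {ACD}: C → AB applies, adding B; AB → E applies, adding E. So (ACD)⁺ = {ABCDE}.
This closure contains every attribute of Schema1, so Schema1 ∩ Schema2 → Schema1. The join is lossless.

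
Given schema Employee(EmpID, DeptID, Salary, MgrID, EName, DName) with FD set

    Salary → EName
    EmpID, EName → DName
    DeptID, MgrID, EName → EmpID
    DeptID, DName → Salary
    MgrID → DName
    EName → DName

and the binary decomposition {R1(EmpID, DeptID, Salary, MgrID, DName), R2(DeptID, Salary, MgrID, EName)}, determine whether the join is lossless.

Common attributes: R1 ∩ R2 = {DeptID, Salary, MgrID}.
Closure of {DeptID, Salary, MgrID}: Salary → EName applies, adding EName; DeptID, MgrID, EName → EmpID applies, adding EmpID; MgrID → DName applies, adding DName. So (DeptID, Salary, MgrID)⁺ = {EmpID, DeptID, Salary, MgrID, EName, DName}.
This closure contains every attribute of R1, so R1 ∩ R2 → R1. The join is lossless.

Yes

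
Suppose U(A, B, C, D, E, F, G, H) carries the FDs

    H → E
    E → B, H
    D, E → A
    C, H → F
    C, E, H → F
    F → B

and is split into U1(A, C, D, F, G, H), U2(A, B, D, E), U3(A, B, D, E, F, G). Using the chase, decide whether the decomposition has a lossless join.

No

Chase test. Columns are A, B, C, D, E, F, G, H; row i has aⱼ where attribute j ∈ Ui, else bᵢⱼ.
Initial tableau (one row per fragment):
  row 1: a1 b12 a3 a4 b15 a6 a7 a8
  row 2: a1 a2 b23 a4 a5 b26 b27 b28
  row 3: a1 a2 b33 a4 a5 a6 a7 b38
Rows 2 and 3 agree on E; apply E→B, H and equate their B, H entries.
Rows 1 and 3 agree on F; apply F→B and equate their B entries.
No row becomes fully distinguished — the join is lossy.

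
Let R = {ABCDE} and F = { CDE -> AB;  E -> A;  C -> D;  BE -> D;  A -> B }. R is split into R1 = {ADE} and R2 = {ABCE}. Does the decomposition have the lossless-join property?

Yes

Common attributes: R1 ∩ R2 = {AE}.
Closure of {AE}: A → B applies, adding B; BE → D applies, adding D. So (AE)⁺ = {ABDE}.
This closure contains every attribute of R1, so R1 ∩ R2 → R1. The join is lossless.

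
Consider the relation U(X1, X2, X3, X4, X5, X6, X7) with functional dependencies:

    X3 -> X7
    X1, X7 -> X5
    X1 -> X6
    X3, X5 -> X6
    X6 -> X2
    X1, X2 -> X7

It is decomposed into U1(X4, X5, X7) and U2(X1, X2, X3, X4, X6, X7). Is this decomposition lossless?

Common attributes: U1 ∩ U2 = {X4, X7}.
No dependency enlarges {X4, X7}, so (X4, X7)⁺ = {X4, X7}.
The closure contains neither all of U1 = {X4, X5, X7} nor all of U2 = {X1, X2, X3, X4, X6, X7}, so the common attributes are not a superkey of either fragment. The join is lossy.

No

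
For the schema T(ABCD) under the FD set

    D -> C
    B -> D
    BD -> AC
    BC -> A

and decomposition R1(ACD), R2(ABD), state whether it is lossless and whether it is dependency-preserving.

Lossless test: (AD)⁺ = {ACD}, which contains all of one fragment — lossless.
Dependency preservation: BD → AC; BC → A are not contained in any single fragment, but the restricted closure of each left-hand side across the fragments still reaches the right-hand side; the remaining FDs each lie inside some fragment. All dependencies are preserved.

lossless and dependency-preserving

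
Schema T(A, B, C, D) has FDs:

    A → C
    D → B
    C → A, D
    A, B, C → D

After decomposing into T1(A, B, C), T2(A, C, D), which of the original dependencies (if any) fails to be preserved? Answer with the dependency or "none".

Check D → B: no single fragment contains all of {B, D}, and the restricted closure of {D} across the fragments never reaches {B}.
A → C is preserved.
C → A, D is preserved.
A, B, C → D is preserved.

D → B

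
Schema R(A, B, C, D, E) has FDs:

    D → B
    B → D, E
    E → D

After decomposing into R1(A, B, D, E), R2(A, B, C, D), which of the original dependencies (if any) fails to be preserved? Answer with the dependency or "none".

none

D → B lies within R1.
B → D, E lies within R1.
E → D lies within R1.
Every dependency is enforceable on the fragments, so the decomposition is dependency-preserving.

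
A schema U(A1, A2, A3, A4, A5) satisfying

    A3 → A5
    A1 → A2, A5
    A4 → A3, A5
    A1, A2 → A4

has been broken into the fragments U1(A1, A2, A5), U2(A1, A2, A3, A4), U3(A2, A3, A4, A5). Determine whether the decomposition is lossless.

Chase test. Columns are A1, A2, A3, A4, A5; row i has aⱼ where attribute j ∈ Ui, else bᵢⱼ.
Initial tableau (one row per fragment):
  row 1: a1 a2 b13 b14 a5
  row 2: a1 a2 a3 a4 b25
  row 3: b31 a2 a3 a4 a5
Rows 2 and 3 agree on A3; apply A3→A5 and equate their A5 entries.
Rows 1 and 2 agree on A1, A2; apply A1, A2→A4 and equate their A4 entries.
Rows 1 and 2 agree on A4; apply A4→A3, A5 and equate their A3, A5 entries.
Row 1 is now all distinguished symbols — the join is lossless.

Yes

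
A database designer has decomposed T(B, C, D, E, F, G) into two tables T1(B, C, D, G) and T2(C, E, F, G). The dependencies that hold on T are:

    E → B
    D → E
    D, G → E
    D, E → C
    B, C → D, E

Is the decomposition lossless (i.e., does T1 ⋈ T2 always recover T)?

No

Common attributes: T1 ∩ T2 = {C, G}.
No dependency enlarges {C, G}, so (C, G)⁺ = {C, G}.
The closure contains neither all of T1 = {B, C, D, G} nor all of T2 = {C, E, F, G}, so the common attributes are not a superkey of either fragment. The join is lossy.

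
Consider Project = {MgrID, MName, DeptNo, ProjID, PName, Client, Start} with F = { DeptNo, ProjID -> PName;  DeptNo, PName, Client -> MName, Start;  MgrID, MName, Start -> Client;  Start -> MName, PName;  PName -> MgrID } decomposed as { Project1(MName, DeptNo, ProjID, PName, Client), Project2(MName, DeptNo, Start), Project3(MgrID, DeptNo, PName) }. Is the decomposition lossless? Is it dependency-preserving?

lossy and not dependency-preserving

Lossless test (chase): Rows 1 and 3 agree on PName; apply PName→MgrID and equate their MgrID entries. No row becomes fully distinguished — the join is lossy.
Dependency preservation: the restricted closure of {DeptNo, PName, Client} across the fragments never reaches {MName, Start}, so DeptNo, PName, Client → MName, Start cannot be enforced without a join — not preserved.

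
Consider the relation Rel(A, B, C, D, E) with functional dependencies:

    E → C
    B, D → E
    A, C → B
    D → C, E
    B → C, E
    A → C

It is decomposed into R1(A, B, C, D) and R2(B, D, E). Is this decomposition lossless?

Common attributes: R1 ∩ R2 = {B, D}.
Closure of {B, D}: B, D → E applies, adding E; D → C, E applies, adding C. So (B, D)⁺ = {B, C, D, E}.
This closure contains every attribute of R2, so R1 ∩ R2 → R2. The join is lossless.

Yes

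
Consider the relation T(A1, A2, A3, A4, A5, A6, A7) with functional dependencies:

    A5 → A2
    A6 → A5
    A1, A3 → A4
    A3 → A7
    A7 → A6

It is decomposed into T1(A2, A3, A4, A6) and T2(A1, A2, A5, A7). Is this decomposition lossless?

No

Common attributes: T1 ∩ T2 = {A2}.
No dependency enlarges {A2}, so (A2)⁺ = {A2}.
The closure contains neither all of T1 = {A2, A3, A4, A6} nor all of T2 = {A1, A2, A5, A7}, so the common attributes are not a superkey of either fragment. The join is lossy.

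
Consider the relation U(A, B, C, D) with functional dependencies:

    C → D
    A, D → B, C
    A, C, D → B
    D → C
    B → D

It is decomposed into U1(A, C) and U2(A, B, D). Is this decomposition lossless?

Common attributes: U1 ∩ U2 = {A}.
No dependency enlarges {A}, so (A)⁺ = {A}.
The closure contains neither all of U1 = {A, C} nor all of U2 = {A, B, D}, so the common attributes are not a superkey of either fragment. The join is lossy.

No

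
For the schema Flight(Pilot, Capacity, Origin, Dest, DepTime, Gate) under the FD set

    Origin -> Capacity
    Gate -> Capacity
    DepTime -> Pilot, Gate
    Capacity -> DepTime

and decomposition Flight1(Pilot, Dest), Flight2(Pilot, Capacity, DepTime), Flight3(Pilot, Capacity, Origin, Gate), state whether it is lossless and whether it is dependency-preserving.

Lossless test (chase): Rows 2 and 3 agree on Capacity; apply Capacity→DepTime and equate their DepTime entries. Rows 2 and 3 agree on DepTime; apply DepTime→Pilot, Gate and equate their Pilot, Gate entries. No row becomes fully distinguished — the join is lossy.
Dependency preservation: DepTime → Pilot, Gate is not contained in any single fragment, but the restricted closure of its left-hand side across the fragments still reaches the right-hand side; the remaining FDs each lie inside some fragment. All dependencies are preserved.

lossy but dependency-preserving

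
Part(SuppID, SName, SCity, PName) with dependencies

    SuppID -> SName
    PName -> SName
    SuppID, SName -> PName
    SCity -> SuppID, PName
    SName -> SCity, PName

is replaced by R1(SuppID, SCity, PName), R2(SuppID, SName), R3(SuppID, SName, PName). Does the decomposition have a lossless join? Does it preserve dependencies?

lossless and dependency-preserving

Lossless test (chase): Rows 1 and 2 agree on SuppID; apply SuppID→SName and equate their SName entries. Rows 1 and 2 agree on SuppID, SName; apply SuppID, SName→PName and equate their PName entries. Rows 1 and 2 agree on SName; apply SName→SCity, PName and equate their SCity, PName entries. Rows 1 and 3 agree on SName; apply SName→SCity, PName and equate their SCity, PName entries. Row 1 is now all distinguished symbols — the join is lossless.
Dependency preservation: SName → SCity, PName is not contained in any single fragment, but the restricted closure of its left-hand side across the fragments still reaches the right-hand side; the remaining FDs each lie inside some fragment. All dependencies are preserved.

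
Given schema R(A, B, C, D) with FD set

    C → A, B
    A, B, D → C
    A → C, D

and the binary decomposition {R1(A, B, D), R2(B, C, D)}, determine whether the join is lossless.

Common attributes: R1 ∩ R2 = {B, D}.
No dependency enlarges {B, D}, so (B, D)⁺ = {B, D}.
The closure contains neither all of R1 = {A, B, D} nor all of R2 = {B, C, D}, so the common attributes are not a superkey of either fragment. The join is lossy.

No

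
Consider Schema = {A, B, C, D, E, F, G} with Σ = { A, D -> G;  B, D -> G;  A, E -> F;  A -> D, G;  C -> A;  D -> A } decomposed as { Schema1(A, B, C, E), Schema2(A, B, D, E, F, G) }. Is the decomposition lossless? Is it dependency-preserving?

Lossless test: (A, B, E)⁺ = {A, B, D, E, F, G}, which contains all of one fragment — lossless.
Dependency preservation: every FD's attributes lie within a single fragment, so each can be enforced locally — preserved.

lossless and dependency-preserving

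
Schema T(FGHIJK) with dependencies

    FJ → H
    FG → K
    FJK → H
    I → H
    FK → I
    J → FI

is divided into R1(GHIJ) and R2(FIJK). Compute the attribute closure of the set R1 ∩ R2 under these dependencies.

R1 ∩ R2 = {IJ}.
I → H applies, adding H
J → FI applies, adding F
Closure: {FHIJ}.

FHIJ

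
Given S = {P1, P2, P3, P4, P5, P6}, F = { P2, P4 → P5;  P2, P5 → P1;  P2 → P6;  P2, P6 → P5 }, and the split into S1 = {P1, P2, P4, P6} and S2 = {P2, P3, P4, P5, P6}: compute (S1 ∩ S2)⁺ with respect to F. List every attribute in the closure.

S1 ∩ S2 = {P2, P4, P6}.
P2, P4 → P5 applies, adding P5
P2, P5 → P1 applies, adding P1
Closure: {P1, P2, P4, P5, P6}.

P1, P2, P4, P5, P6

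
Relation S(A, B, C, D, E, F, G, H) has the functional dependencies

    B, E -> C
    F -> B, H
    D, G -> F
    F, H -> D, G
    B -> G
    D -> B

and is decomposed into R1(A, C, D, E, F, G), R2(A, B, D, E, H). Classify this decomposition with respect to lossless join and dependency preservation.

Lossless test: (A, D, E)⁺ = {A, B, C, D, E, F, G, H}, which contains all of one fragment — lossless.
Dependency preservation: the restricted closure of {B, E} across the fragments never reaches {C}, so B, E → C cannot be enforced without a join — not preserved.

lossless but not dependency-preserving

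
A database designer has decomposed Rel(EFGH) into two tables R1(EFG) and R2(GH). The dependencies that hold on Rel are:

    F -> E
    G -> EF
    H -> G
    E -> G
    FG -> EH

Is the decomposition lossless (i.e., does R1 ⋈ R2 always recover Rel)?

Yes

Common attributes: R1 ∩ R2 = {G}.
Closure of {G}: G → EF applies, adding EF; FG → EH applies, adding H. So (G)⁺ = {EFGH}.
This closure contains every attribute of R1, so R1 ∩ R2 → R1. The join is lossless.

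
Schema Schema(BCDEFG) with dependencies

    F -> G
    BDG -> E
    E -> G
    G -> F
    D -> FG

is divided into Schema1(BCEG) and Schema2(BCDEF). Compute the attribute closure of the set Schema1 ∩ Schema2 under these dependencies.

Schema1 ∩ Schema2 = {BCE}.
E → G applies, adding G
G → F applies, adding F
Closure: {BCEFG}.

BCEFG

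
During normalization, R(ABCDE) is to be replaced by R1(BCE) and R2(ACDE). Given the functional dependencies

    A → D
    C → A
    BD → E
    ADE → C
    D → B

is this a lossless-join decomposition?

Common attributes: R1 ∩ R2 = {CE}.
Closure of {CE}: C → A applies, adding A; A → D applies, adding D; D → B applies, adding B. So (CE)⁺ = {ABCDE}.
This closure contains every attribute of R1, so R1 ∩ R2 → R1. The join is lossless.

Yes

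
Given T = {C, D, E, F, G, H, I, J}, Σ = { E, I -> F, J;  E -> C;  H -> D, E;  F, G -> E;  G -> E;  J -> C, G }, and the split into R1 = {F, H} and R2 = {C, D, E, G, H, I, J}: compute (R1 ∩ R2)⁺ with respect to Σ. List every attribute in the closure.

C, D, E, H

R1 ∩ R2 = {H}.
H → D, E applies, adding D, E
E → C applies, adding C
Closure: {C, D, E, H}.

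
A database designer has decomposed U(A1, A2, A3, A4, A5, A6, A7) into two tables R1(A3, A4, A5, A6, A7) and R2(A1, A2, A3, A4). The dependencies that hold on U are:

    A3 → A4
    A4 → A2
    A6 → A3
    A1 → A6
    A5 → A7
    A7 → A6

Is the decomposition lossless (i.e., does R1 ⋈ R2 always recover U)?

Common attributes: R1 ∩ R2 = {A3, A4}.
Closure of {A3, A4}: A4 → A2 applies, adding A2. So (A3, A4)⁺ = {A2, A3, A4}.
The closure contains neither all of R1 = {A3, A4, A5, A6, A7} nor all of R2 = {A1, A2, A3, A4}, so the common attributes are not a superkey of either fragment. The join is lossy.

No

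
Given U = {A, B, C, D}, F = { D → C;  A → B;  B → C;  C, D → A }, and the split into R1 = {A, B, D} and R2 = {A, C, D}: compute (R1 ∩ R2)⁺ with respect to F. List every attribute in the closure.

R1 ∩ R2 = {A, D}.
D → C applies, adding C
A → B applies, adding B
Closure: {A, B, C, D}.

A, B, C, D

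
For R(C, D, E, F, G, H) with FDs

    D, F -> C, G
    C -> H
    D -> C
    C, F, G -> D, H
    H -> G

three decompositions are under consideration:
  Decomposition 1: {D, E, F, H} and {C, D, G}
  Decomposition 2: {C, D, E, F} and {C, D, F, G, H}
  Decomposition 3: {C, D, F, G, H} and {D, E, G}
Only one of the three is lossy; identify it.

Decomposition 3

Decomposition 1: common = {D}, closure = {C, D, G, H} → lossless.
Decomposition 2: common = {C, D, F}, closure = {C, D, F, G, H} → lossless.
Decomposition 3: common = {D, G}, closure = {C, D, G, H} → lossy.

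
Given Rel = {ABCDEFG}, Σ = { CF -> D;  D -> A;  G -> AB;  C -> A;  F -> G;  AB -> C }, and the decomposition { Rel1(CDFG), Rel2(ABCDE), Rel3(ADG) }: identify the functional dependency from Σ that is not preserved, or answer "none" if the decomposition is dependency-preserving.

Check G → AB: no single fragment contains all of {ABG}, and the restricted closure of {G} across the fragments never reaches {AB}.
CF → D is preserved.
D → A is preserved.
C → A is preserved.
F → G is preserved.
AB → C is preserved.

G -> AB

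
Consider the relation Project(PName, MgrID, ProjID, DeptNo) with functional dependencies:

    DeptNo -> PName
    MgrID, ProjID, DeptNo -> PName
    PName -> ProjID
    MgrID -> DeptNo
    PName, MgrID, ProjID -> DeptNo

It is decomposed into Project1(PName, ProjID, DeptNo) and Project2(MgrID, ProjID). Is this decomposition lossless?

No

Common attributes: Project1 ∩ Project2 = {ProjID}.
No dependency enlarges {ProjID}, so (ProjID)⁺ = {ProjID}.
The closure contains neither all of Project1 = {PName, ProjID, DeptNo} nor all of Project2 = {MgrID, ProjID}, so the common attributes are not a superkey of either fragment. The join is lossy.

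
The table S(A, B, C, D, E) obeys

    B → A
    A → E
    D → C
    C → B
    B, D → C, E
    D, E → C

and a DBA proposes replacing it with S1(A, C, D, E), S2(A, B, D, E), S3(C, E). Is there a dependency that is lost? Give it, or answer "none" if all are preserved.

Check C → B: no single fragment contains all of {B, C}, and the restricted closure of {C} across the fragments never reaches {B}.
B → A is preserved.
A → E is preserved.
D → C is preserved.
B, D → C, E is preserved.
D, E → C is preserved.

C → B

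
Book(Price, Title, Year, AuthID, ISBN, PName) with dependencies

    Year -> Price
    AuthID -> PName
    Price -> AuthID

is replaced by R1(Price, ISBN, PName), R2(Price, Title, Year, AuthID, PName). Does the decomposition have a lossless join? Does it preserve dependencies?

lossy but dependency-preserving

Lossless test: (Price, PName)⁺ = {Price, AuthID, PName}, which is a superkey of neither fragment — lossy.
Dependency preservation: every FD's attributes lie within a single fragment, so each can be enforced locally — preserved.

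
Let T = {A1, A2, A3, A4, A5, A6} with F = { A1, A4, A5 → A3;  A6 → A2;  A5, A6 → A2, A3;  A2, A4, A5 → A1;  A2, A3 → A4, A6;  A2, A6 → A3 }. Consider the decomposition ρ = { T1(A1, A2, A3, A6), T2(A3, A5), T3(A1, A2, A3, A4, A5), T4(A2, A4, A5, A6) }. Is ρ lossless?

Yes

Chase test. Columns are A1, A2, A3, A4, A5, A6; row i has aⱼ where attribute j ∈ Ti, else bᵢⱼ.
Initial tableau (one row per fragment):
  row 1: a1 a2 a3 b14 b15 a6
  row 2: b21 b22 a3 b24 a5 b26
  row 3: a1 a2 a3 a4 a5 b36
  row 4: b41 a2 b43 a4 a5 a6
Rows 3 and 4 agree on A2, A4, A5; apply A2, A4, A5→A1 and equate their A1 entries.
Rows 1 and 3 agree on A2, A3; apply A2, A3→A4, A6 and equate their A4, A6 entries.
Rows 1 and 4 agree on A2, A6; apply A2, A6→A3 and equate their A3 entries.
Row 3 is now all distinguished symbols — the join is lossless.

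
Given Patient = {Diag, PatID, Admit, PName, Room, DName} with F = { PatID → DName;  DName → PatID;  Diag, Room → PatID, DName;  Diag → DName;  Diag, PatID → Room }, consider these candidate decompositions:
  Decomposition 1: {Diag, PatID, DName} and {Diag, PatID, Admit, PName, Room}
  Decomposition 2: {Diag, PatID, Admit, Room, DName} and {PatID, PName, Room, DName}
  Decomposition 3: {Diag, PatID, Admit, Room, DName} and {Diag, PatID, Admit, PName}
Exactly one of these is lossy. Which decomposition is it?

Decomposition 2

Decomposition 1: common = {Diag, PatID}, closure = {Diag, PatID, Room, DName} → lossless.
Decomposition 2: common = {PatID, Room, DName}, closure = {PatID, Room, DName} → lossy.
Decomposition 3: common = {Diag, PatID, Admit}, closure = {Diag, PatID, Admit, Room, DName} → lossless.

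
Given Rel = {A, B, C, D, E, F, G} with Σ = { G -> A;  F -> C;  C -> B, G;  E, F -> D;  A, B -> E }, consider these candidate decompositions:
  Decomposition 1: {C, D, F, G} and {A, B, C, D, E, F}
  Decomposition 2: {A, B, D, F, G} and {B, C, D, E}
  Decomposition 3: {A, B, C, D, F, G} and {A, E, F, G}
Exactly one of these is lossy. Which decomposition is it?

Decomposition 1: common = {C, D, F}, closure = {A, B, C, D, E, F, G} → lossless.
Decomposition 2: common = {B, D}, closure = {B, D} → lossy.
Decomposition 3: common = {A, F, G}, closure = {A, B, C, D, E, F, G} → lossless.

Decomposition 2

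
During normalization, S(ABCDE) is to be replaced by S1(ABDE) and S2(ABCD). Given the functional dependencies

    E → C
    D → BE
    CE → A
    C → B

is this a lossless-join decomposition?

Yes

Common attributes: S1 ∩ S2 = {ABD}.
Closure of {ABD}: D → BE applies, adding E; E → C applies, adding C. So (ABD)⁺ = {ABCDE}.
This closure contains every attribute of S1, so S1 ∩ S2 → S1. The join is lossless.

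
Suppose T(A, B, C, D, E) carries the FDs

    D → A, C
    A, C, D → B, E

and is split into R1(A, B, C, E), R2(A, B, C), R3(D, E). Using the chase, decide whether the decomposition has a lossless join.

No

Chase test. Columns are A, B, C, D, E; row i has aⱼ where attribute j ∈ Ri, else bᵢⱼ.
Initial tableau (one row per fragment):
  row 1: a1 a2 a3 b14 a5
  row 2: a1 a2 a3 b24 b25
  row 3: b31 b32 b33 a4 a5
No row becomes fully distinguished — the join is lossy.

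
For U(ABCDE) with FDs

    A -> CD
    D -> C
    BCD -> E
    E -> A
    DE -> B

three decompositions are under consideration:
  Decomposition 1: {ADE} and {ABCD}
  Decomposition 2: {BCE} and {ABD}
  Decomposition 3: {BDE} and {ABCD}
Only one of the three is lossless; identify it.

Decomposition 1: common = {AD}, closure = {ACD} → lossy.
Decomposition 2: common = {B}, closure = {B} → lossy.
Decomposition 3: common = {BD}, closure = {ABCDE} → lossless.

Decomposition 3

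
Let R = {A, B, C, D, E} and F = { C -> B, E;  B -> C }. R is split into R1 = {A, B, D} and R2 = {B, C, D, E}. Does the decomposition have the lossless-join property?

Common attributes: R1 ∩ R2 = {B, D}.
Closure of {B, D}: B → C applies, adding C; C → B, E applies, adding E. So (B, D)⁺ = {B, C, D, E}.
This closure contains every attribute of R2, so R1 ∩ R2 → R2. The join is lossless.

Yes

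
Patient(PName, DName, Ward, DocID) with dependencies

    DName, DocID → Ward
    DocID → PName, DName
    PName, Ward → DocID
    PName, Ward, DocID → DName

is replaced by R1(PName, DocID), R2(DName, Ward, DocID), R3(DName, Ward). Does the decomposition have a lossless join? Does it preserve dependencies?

lossless but not dependency-preserving

Lossless test (chase): Rows 1 and 2 agree on DocID; apply DocID→PName, DName and equate their PName, DName entries. Rows 1 and 2 agree on DName, DocID; apply DName, DocID→Ward and equate their Ward entries. Row 1 is now all distinguished symbols — the join is lossless.
Dependency preservation: the restricted closure of {PName, Ward} across the fragments never reaches {DocID}, so PName, Ward → DocID cannot be enforced without a join — not preserved.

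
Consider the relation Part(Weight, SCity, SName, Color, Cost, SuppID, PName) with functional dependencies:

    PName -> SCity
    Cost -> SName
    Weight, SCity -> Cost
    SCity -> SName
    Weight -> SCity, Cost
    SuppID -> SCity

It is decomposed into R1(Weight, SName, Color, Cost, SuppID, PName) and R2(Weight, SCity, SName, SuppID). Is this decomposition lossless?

Common attributes: R1 ∩ R2 = {Weight, SName, SuppID}.
Closure of {Weight, SName, SuppID}: Weight → SCity, Cost applies, adding SCity, Cost. So (Weight, SName, SuppID)⁺ = {Weight, SCity, SName, Cost, SuppID}.
This closure contains every attribute of R2, so R1 ∩ R2 → R2. The join is lossless.

Yes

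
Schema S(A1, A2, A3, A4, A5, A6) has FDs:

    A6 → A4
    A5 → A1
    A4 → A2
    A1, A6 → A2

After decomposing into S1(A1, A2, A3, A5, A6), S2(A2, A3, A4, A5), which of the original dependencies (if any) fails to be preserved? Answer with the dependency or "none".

A6 → A4

Check A6 → A4: no single fragment contains all of {A4, A6}, and the restricted closure of {A6} across the fragments never reaches {A4}.
A5 → A1 is preserved.
A4 → A2 is preserved.
A1, A6 → A2 is preserved.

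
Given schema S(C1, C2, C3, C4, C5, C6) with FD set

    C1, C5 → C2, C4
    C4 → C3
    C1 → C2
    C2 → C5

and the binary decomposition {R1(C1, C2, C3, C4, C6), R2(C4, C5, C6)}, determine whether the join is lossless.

Common attributes: R1 ∩ R2 = {C4, C6}.
Closure of {C4, C6}: C4 → C3 applies, adding C3. So (C4, C6)⁺ = {C3, C4, C6}.
The closure contains neither all of R1 = {C1, C2, C3, C4, C6} nor all of R2 = {C4, C5, C6}, so the common attributes are not a superkey of either fragment. The join is lossy.

No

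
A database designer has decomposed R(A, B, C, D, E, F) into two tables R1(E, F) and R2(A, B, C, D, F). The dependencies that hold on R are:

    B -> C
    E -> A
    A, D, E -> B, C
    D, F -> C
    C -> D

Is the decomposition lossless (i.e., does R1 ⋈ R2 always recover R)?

Common attributes: R1 ∩ R2 = {F}.
No dependency enlarges {F}, so (F)⁺ = {F}.
The closure contains neither all of R1 = {E, F} nor all of R2 = {A, B, C, D, F}, so the common attributes are not a superkey of either fragment. The join is lossy.

No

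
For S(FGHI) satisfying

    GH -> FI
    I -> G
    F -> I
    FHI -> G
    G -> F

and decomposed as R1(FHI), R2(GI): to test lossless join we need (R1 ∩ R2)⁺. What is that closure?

R1 ∩ R2 = {I}.
I → G applies, adding G
G → F applies, adding F
Closure: {FGI}.

FGI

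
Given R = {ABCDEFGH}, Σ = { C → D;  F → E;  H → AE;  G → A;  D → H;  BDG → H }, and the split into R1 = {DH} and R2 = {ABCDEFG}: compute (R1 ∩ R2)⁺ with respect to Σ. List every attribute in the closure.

R1 ∩ R2 = {D}.
D → H applies, adding H
H → AE applies, adding AE
Closure: {ADEH}.

ADEH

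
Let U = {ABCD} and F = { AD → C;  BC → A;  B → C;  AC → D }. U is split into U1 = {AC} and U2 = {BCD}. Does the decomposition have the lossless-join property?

Common attributes: U1 ∩ U2 = {C}.
No dependency enlarges {C}, so (C)⁺ = {C}.
The closure contains neither all of U1 = {AC} nor all of U2 = {BCD}, so the common attributes are not a superkey of either fragment. The join is lossy.

No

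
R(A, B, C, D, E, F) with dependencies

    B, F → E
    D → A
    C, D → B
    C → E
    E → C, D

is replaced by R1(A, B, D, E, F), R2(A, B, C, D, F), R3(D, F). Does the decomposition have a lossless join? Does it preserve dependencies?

lossless but not dependency-preserving

Lossless test (chase): Rows 1 and 2 agree on B, F; apply B, F→E and equate their E entries. Rows 1 and 3 agree on D; apply D→A and equate their A entries. Rows 1 and 2 agree on E; apply E→C, D and equate their C, D entries. Row 1 is now all distinguished symbols — the join is lossless.
Dependency preservation: the restricted closure of {C} across the fragments never reaches {E}, so C → E cannot be enforced without a join — not preserved.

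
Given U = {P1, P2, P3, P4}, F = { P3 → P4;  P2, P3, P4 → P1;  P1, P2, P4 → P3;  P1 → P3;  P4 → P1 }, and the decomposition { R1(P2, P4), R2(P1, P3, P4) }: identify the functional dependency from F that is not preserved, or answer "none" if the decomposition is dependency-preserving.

P3 → P4 lies within R2.
P2, P3, P4 → P1: restricted closure across fragments reaches P1.
P1, P2, P4 → P3: restricted closure across fragments reaches P3.
P1 → P3 lies within R2.
P4 → P1 lies within R2.
Every dependency is enforceable on the fragments, so the decomposition is dependency-preserving.

none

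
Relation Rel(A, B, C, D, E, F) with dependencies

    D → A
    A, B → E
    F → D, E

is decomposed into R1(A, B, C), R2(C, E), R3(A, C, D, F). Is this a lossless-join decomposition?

No

Chase test. Columns are A, B, C, D, E, F; row i has aⱼ where attribute j ∈ Ri, else bᵢⱼ.
Initial tableau (one row per fragment):
  row 1: a1 a2 a3 b14 b15 b16
  row 2: b21 b22 a3 b24 a5 b26
  row 3: a1 b32 a3 a4 b35 a6
No row becomes fully distinguished — the join is lossy.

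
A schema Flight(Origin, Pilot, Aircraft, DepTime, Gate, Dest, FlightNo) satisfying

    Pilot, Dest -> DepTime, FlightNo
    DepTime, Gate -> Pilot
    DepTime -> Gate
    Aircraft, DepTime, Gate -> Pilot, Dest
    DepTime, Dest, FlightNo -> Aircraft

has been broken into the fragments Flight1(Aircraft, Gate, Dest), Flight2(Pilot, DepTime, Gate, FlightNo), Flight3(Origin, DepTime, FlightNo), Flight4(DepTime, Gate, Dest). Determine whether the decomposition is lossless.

No

Chase test. Columns are Origin, Pilot, Aircraft, DepTime, Gate, Dest, FlightNo; row i has aⱼ where attribute j ∈ Flighti, else bᵢⱼ.
Initial tableau (one row per fragment):
  row 1: b11 b12 a3 b14 a5 a6 b17
  row 2: b21 a2 b23 a4 a5 b26 a7
  row 3: a1 b32 b33 a4 b35 b36 a7
  row 4: b41 b42 b43 a4 a5 a6 b47
Rows 2 and 4 agree on DepTime, Gate; apply DepTime, Gate→Pilot and equate their Pilot entries.
Rows 2 and 3 agree on DepTime; apply DepTime→Gate and equate their Gate entries.
Rows 2 and 3 agree on DepTime, Gate; apply DepTime, Gate→Pilot and equate their Pilot entries.
No row becomes fully distinguished — the join is lossy.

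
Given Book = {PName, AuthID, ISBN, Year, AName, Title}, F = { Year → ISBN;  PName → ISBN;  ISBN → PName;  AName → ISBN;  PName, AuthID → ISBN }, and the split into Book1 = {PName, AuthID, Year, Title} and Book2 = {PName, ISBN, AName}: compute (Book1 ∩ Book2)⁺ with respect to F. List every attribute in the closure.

PName, ISBN

Book1 ∩ Book2 = {PName}.
PName → ISBN applies, adding ISBN
Closure: {PName, ISBN}.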